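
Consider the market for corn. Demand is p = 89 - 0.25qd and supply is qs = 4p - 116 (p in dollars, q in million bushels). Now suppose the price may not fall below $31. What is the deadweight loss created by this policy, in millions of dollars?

Rearranging demand gives qd = 356 - 4p. Setting quantity demanded equal to quantity supplied, 356 - 4p = 4p - 116, gives p* = 59 and q* = 120.
The floor of 31 is below the equilibrium price 59, so it is not binding; the market clears at p* = 59, q* = 120.
Since the control does not bind, no trades are prevented and deadweight loss is zero.

0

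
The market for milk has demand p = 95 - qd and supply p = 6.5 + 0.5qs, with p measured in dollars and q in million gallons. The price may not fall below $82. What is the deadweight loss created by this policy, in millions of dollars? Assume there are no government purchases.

1587

Rearranging demand gives qd = 95 - p; rearranging supply gives qs = 2p - 13. Equilibrium: 95 - p = 2p - 13, so 108 = 3p and p* = 36, q* = 59.
Since 82 > 36, the floor is binding.
At p = 82: qd = 95 - 82 = 13 and qs = 2·82 - 13 = 151.
Quantity traded falls to 13. At q = 13 the demand price is 95 - 13 = 82 and the supply price is (13 + 13)/2 = 13.
Deadweight loss = ½ · (82 - 13) · (59 - 13) = ½ · 69 · 46 = 1587.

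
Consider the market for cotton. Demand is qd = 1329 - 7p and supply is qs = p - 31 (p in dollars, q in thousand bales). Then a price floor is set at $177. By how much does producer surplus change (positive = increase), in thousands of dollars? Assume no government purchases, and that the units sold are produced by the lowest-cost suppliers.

-570.5

Without the control the market clears where 1329 - 7p = p - 31, i.e. p* = 170 and q* = 139.
The floor of 177 is above the equilibrium price 170, so it binds.
At p = 177: qd = 1329 - 7·177 = 90 and qs = 177 - 31 = 146.
Producer surplus without the control is ½ · (170 - 31) · 139 = 9660.5.
With the floor, 90 units are sold at 177. The supply price at q = 90 is 121, so PS = ½ · [(177 - 31) + (177 - 121)] · 90 = 9090.
Change in producer surplus = 9090 - 9660.5 = -570.5.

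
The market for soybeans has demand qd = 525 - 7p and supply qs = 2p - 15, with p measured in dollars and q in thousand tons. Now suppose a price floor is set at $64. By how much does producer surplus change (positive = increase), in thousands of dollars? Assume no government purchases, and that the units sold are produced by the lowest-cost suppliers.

Equilibrium: 525 - 7p = 2p - 15, so 540 = 9p and p* = 60, q* = 105.
The floor of 64 is above the equilibrium price 60, so it binds.
At p = 64: qd = 525 - 7·64 = 77 and qs = 2·64 - 15 = 113.
Producer surplus without the control is ½ · (60 - 7.5) · 105 = 2756.25.
With the floor, 77 units are sold at 64. The supply price at q = 77 is 46, so PS = ½ · [(64 - 7.5) + (64 - 46)] · 77 = 2868.25.
Change in producer surplus = 2868.25 - 2756.25 = 112.

112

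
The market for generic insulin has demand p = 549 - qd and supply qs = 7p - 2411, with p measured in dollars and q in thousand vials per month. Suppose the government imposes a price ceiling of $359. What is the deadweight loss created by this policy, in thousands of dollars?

Rearranging demand gives qd = 549 - p. Without the control the market clears where 549 - p = 7p - 2411, i.e. p* = 370 and q* = 179.
Because the ceiling (359) lies below the market-clearing price, it is binding.
At p = 359: qd = 549 - 359 = 190 and qs = 7·359 - 2411 = 102.
Quantity traded falls to 102. At q = 102 the demand price is 549 - 102 = 447 and the supply price is (2411 + 102)/7 = 359.
Deadweight loss = ½ · (447 - 359) · (179 - 102) = ½ · 88 · 77 = 3388.

3388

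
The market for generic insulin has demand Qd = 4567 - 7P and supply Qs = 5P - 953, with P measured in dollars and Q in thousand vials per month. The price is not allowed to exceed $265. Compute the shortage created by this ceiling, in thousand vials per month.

2340

In a free market, 4567 - 7P = 5P - 953 gives the equilibrium P* = 460, Q* = 1347.
Because the ceiling (265) lies below the market-clearing price, it is binding.
At P = 265: Qd = 4567 - 7·265 = 2712 and Qs = 5·265 - 953 = 372.
Shortage = Qd - Qs = 2712 - 372 = 2340.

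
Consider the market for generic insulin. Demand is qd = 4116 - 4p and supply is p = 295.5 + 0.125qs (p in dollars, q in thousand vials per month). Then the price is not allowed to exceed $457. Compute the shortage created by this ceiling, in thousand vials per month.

996

Rearranging supply gives qs = 8p - 2364. Equilibrium: 4116 - 4p = 8p - 2364, so 6480 = 12p and p* = 540, q* = 1956.
The ceiling of 457 is below the equilibrium price 540, so it binds.
At p = 457: qd = 4116 - 4·457 = 2288 and qs = 8·457 - 2364 = 1292.
Shortage = qd - qs = 2288 - 1292 = 996.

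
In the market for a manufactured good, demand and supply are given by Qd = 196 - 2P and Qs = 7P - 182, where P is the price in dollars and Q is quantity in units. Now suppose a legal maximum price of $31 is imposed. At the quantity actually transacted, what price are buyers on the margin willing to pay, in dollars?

Equilibrium: 196 - 2P = 7P - 182, so 378 = 9P and P* = 42, Q* = 112.
The ceiling of 31 is below the equilibrium price 42, so it binds.
At P = 31: Qd = 196 - 2·31 = 134 and Qs = 7·31 - 182 = 35.
Only 35 units reach the market. On the demand curve, the marginal buyer's willingness to pay at Q = 35 is (196 - 35)/2 = 80.5.

80.5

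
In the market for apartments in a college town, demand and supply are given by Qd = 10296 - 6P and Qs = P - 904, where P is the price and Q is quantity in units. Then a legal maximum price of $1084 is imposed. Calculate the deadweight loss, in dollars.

155316

Without the control the market clears where 10296 - 6P = P - 904, i.e. P* = 1600 and Q* = 696.
Because the ceiling (1084) lies below the market-clearing price, it is binding.
At P = 1084: Qd = 10296 - 6·1084 = 3792 and Qs = 1084 - 904 = 180.
Quantity traded falls to 180. At Q = 180 the demand price is (10296 - 180)/6 = 1686 and the supply price is 904 + 180 = 1084.
Deadweight loss = ½ · (1686 - 1084) · (696 - 180) = ½ · 602 · 516 = 155316.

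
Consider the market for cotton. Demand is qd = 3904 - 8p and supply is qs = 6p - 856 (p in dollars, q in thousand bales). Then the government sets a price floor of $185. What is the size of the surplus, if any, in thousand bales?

Without the control the market clears where 3904 - 8p = 6p - 856, i.e. p* = 340 and q* = 1184.
Since 185 is below p* = 340, the floor does not bind and the free-market outcome prevails.
Since the control does not bind, there is no surplus.

0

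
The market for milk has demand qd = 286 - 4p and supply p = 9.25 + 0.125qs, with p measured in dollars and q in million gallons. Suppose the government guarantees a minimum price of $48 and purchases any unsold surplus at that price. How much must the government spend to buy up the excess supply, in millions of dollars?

Rearranging supply gives qs = 8p - 74. Equilibrium: 286 - 4p = 8p - 74, so 360 = 12p and p* = 30, q* = 166.
Since 48 > 30, the floor is binding.
At p = 48: qd = 286 - 4·48 = 94 and qs = 8·48 - 74 = 310.
Surplus = qs - qd = 216.
Government expenditure = surplus × support price = 216 × 48 = 10368.

10368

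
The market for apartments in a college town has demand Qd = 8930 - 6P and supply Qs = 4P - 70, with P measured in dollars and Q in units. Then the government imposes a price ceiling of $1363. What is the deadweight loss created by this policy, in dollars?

0

Equilibrium: 8930 - 6P = 4P - 70, so 9000 = 10P and P* = 900, Q* = 3530.
Since 1363 is above P* = 900, the ceiling does not bind and the free-market outcome prevails.
Since the control does not bind, no trades are prevented and deadweight loss is zero.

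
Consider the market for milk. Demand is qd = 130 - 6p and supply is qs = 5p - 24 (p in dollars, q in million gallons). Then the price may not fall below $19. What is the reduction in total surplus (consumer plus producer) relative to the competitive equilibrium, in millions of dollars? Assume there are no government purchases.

165

In a free market, 130 - 6p = 5p - 24 gives the equilibrium p* = 14, q* = 46.
Since 19 > 14, the floor is binding.
At p = 19: qd = 130 - 6·19 = 16 and qs = 5·19 - 24 = 71.
Quantity traded falls to 16. At q = 16 the demand price is (130 - 16)/6 = 19 and the supply price is (24 + 16)/5 = 8.
Deadweight loss = ½ · (19 - 8) · (46 - 16) = ½ · 11 · 30 = 165.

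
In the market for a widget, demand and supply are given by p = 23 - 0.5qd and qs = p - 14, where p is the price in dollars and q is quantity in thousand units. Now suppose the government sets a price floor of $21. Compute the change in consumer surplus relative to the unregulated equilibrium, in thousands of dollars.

-5

Rearranging demand gives qd = 46 - 2p. Without the control the market clears where 46 - 2p = p - 14, i.e. p* = 20 and q* = 6.
Since 21 > 20, the floor is binding.
At p = 21: qd = 46 - 2·21 = 4 and qs = 21 - 14 = 7.
Consumer surplus without the control is ½ · (23 - 20) · 6 = 9.
With the floor, consumers buy 4 units at 21, so CS = ½ · (23 - 21) · 4 = 4.
Change in consumer surplus = 4 - 9 = -5.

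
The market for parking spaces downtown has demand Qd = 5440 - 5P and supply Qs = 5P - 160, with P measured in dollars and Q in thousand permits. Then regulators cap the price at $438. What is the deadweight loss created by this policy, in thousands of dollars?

74420

Setting quantity demanded equal to quantity supplied, 5440 - 5P = 5P - 160, gives P* = 560 and Q* = 2640.
The ceiling of 438 is below the equilibrium price 560, so it binds.
At P = 438: Qd = 5440 - 5·438 = 3250 and Qs = 5·438 - 160 = 2030.
Quantity traded falls to 2030. At Q = 2030 the demand price is (5440 - 2030)/5 = 682 and the supply price is (160 + 2030)/5 = 438.
Deadweight loss = ½ · (682 - 438) · (2640 - 2030) = ½ · 244 · 610 = 74420.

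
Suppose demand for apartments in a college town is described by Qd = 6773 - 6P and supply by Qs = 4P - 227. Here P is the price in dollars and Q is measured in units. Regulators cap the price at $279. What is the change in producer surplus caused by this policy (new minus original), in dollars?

Equilibrium: 6773 - 6P = 4P - 227, so 7000 = 10P and P* = 700, Q* = 2573.
Because the ceiling (279) lies below the market-clearing price, it is binding.
At P = 279: Qd = 6773 - 6·279 = 5099 and Qs = 4·279 - 227 = 889.
Producer surplus without the control is ½ · (700 - 56.75) · 2573 = 827541.125.
With the ceiling, producers sell 889 units at 279, so PS = ½ · (279 - 56.75) · 889 = 98790.125.
Change in producer surplus = 98790.125 - 827541.125 = -728751.

-728751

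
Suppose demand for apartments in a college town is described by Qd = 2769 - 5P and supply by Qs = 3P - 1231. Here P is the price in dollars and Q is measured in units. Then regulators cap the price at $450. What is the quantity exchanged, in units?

119

Setting quantity demanded equal to quantity supplied, 2769 - 5P = 3P - 1231, gives P* = 500 and Q* = 269.
Because the ceiling (450) lies below the market-clearing price, it is binding.
At P = 450: Qd = 2769 - 5·450 = 519 and Qs = 3·450 - 1231 = 119.
The quantity actually transacted is the short side, supply: 119.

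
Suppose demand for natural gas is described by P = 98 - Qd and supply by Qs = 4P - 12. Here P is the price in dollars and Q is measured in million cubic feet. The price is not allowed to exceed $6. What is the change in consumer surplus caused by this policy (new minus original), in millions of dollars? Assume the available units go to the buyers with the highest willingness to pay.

-1856

Rearranging demand gives Qd = 98 - P. Without the control the market clears where 98 - P = 4P - 12, i.e. P* = 22 and Q* = 76.
Since 6 < 22, the ceiling is binding.
At P = 6: Qd = 98 - 6 = 92 and Qs = 4·6 - 12 = 12.
Consumer surplus without the control is ½ · (98 - 22) · 76 = 2888.
With the ceiling, 12 units are sold at 6 (assume they go to the highest-value buyers). The demand price at Q = 12 is 86, so CS = ½ · [(98 - 6) + (86 - 6)] · 12 = 1032.
Change in consumer surplus = 1032 - 2888 = -1856.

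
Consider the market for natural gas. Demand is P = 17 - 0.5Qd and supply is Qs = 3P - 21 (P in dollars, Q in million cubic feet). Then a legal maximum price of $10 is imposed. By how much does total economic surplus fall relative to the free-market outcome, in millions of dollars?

Rearranging demand gives Qd = 34 - 2P. Without the control the market clears where 34 - 2P = 3P - 21, i.e. P* = 11 and Q* = 12.
Because the ceiling (10) lies below the market-clearing price, it is binding.
At P = 10: Qd = 34 - 2·10 = 14 and Qs = 3·10 - 21 = 9.
Quantity traded falls to 9. At Q = 9 the demand price is (34 - 9)/2 = 12.5 and the supply price is (21 + 9)/3 = 10.
Deadweight loss = ½ · (12.5 - 10) · (12 - 9) = ½ · 2.5 · 3 = 3.75.

3.75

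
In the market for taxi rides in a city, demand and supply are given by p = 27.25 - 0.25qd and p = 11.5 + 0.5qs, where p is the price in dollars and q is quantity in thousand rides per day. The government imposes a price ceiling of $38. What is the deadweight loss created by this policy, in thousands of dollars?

0

Rearranging demand gives qd = 109 - 4p; rearranging supply gives qs = 2p - 23. Setting quantity demanded equal to quantity supplied, 109 - 4p = 2p - 23, gives p* = 22 and q* = 21.
Since 38 is above p* = 22, the ceiling does not bind and the free-market outcome prevails.
Since the control does not bind, no trades are prevented and deadweight loss is zero.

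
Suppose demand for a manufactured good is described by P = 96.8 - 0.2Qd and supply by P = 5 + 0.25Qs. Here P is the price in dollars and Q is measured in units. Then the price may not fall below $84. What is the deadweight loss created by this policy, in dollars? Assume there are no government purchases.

4410

Rearranging demand gives Qd = 484 - 5P; rearranging supply gives Qs = 4P - 20. Setting quantity demanded equal to quantity supplied, 484 - 5P = 4P - 20, gives P* = 56 and Q* = 204.
Because the floor (84) lies above the market-clearing price, it is binding.
At P = 84: Qd = 484 - 5·84 = 64 and Qs = 4·84 - 20 = 316.
Quantity traded falls to 64. At Q = 64 the demand price is (484 - 64)/5 = 84 and the supply price is (20 + 64)/4 = 21.
Deadweight loss = ½ · (84 - 21) · (204 - 64) = ½ · 63 · 140 = 4410.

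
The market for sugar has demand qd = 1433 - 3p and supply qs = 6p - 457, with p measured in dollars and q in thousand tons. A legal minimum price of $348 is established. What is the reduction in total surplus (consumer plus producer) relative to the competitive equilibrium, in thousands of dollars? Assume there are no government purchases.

42849

In a free market, 1433 - 3p = 6p - 457 gives the equilibrium p* = 210, q* = 803.
The floor of 348 is above the equilibrium price 210, so it binds.
At p = 348: qd = 1433 - 3·348 = 389 and qs = 6·348 - 457 = 1631.
Quantity traded falls to 389. At q = 389 the demand price is (1433 - 389)/3 = 348 and the supply price is (457 + 389)/6 = 141.
Deadweight loss = ½ · (348 - 141) · (803 - 389) = ½ · 207 · 414 = 42849.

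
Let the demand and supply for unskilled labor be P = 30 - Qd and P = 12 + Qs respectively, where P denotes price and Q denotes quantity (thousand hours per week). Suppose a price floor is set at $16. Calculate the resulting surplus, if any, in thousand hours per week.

Rearranging demand gives Qd = 30 - P; rearranging supply gives Qs = P - 12. Without the control the market clears where 30 - P = P - 12, i.e. P* = 21 and Q* = 9.
The floor of 16 is below the equilibrium price 21, so it is not binding; the market clears at P* = 21, Q* = 9.
Since the control does not bind, there is no surplus.

0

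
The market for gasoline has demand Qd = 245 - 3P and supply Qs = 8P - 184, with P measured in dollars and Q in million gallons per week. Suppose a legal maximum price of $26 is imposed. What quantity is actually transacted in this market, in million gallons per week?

Setting quantity demanded equal to quantity supplied, 245 - 3P = 8P - 184, gives P* = 39 and Q* = 128.
Since 26 < 39, the ceiling is binding.
At P = 26: Qd = 245 - 3·26 = 167 and Qs = 8·26 - 184 = 24.
The quantity actually transacted is the short side, supply: 24.

24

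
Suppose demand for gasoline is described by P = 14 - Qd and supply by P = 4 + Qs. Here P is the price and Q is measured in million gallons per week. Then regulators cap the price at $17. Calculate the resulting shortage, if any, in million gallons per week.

0

Rearranging demand gives Qd = 14 - P; rearranging supply gives Qs = P - 4. Equilibrium: 14 - P = P - 4, so 18 = 2P and P* = 9, Q* = 5.
The ceiling of 17 is above the equilibrium price 9, so it is not binding; the market clears at P* = 9, Q* = 5.
Since the control does not bind, there is no shortage.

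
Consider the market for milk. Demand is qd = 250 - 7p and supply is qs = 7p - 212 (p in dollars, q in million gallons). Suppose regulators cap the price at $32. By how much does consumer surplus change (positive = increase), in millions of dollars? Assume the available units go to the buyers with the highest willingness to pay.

8.5

Without the control the market clears where 250 - 7p = 7p - 212, i.e. p* = 33 and q* = 19.
The ceiling of 32 is below the equilibrium price 33, so it binds.
At p = 32: qd = 250 - 7·32 = 26 and qs = 7·32 - 212 = 12.
Consumer surplus without the control is ½ · (250/7 - 33) · 19 = 361/14.
With the ceiling, 12 units are sold at 32 (assume they go to the highest-value buyers). The demand price at q = 12 is 34, so CS = ½ · [(250/7 - 32) + (34 - 32)] · 12 = 240/7.
Change in consumer surplus = 240/7 - 361/14 = 8.5.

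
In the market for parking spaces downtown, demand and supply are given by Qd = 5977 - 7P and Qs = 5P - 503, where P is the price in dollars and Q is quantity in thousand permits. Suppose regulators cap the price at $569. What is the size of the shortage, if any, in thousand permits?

0

In a free market, 5977 - 7P = 5P - 503 gives the equilibrium P* = 540, Q* = 2197.
The ceiling of 569 is above the equilibrium price 540, so it is not binding; the market clears at P* = 540, Q* = 2197.
Since the control does not bind, there is no shortage.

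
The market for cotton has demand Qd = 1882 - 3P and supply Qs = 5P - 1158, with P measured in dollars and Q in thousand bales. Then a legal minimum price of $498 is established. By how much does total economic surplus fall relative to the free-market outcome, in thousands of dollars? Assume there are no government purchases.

33417.6

Without the control the market clears where 1882 - 3P = 5P - 1158, i.e. P* = 380 and Q* = 742.
Because the floor (498) lies above the market-clearing price, it is binding.
At P = 498: Qd = 1882 - 3·498 = 388 and Qs = 5·498 - 1158 = 1332.
Quantity traded falls to 388. At Q = 388 the demand price is (1882 - 388)/3 = 498 and the supply price is (1158 + 388)/5 = 309.2.
Deadweight loss = ½ · (498 - 309.2) · (742 - 388) = ½ · 188.8 · 354 = 33417.6.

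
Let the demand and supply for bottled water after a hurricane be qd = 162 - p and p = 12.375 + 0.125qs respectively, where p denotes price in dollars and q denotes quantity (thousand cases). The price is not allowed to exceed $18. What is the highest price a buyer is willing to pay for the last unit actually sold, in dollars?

117

Rearranging supply gives qs = 8p - 99. Equilibrium: 162 - p = 8p - 99, so 261 = 9p and p* = 29, q* = 133.
Since 18 < 29, the ceiling is binding.
At p = 18: qd = 162 - 18 = 144 and qs = 8·18 - 99 = 45.
Only 45 units reach the market. On the demand curve, the marginal buyer's willingness to pay at q = 45 is (162 - 45) = 117.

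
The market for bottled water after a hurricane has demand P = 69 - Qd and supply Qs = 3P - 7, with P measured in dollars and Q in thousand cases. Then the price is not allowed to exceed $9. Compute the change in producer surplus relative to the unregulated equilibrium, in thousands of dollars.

-350

Rearranging demand gives Qd = 69 - P. Without the control the market clears where 69 - P = 3P - 7, i.e. P* = 19 and Q* = 50.
Because the ceiling (9) lies below the market-clearing price, it is binding.
At P = 9: Qd = 69 - 9 = 60 and Qs = 3·9 - 7 = 20.
Producer surplus without the control is ½ · (19 - 7/3) · 50 = 1250/3.
With the ceiling, producers sell 20 units at 9, so PS = ½ · (9 - 7/3) · 20 = 200/3.
Change in producer surplus = 200/3 - 1250/3 = -350.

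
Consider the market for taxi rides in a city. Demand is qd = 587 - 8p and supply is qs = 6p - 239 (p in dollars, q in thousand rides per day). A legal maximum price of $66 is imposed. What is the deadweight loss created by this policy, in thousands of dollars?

Setting quantity demanded equal to quantity supplied, 587 - 8p = 6p - 239, gives p* = 59 and q* = 115.
Since 66 is above p* = 59, the ceiling does not bind and the free-market outcome prevails.
Since the control does not bind, no trades are prevented and deadweight loss is zero.

0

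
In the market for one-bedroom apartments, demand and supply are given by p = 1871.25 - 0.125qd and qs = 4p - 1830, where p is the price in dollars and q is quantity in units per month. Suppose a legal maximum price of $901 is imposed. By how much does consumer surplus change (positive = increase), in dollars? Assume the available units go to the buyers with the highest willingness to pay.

636225

Rearranging demand gives qd = 14970 - 8p. Without the control the market clears where 14970 - 8p = 4p - 1830, i.e. p* = 1400 and q* = 3770.
Since 901 < 1400, the ceiling is binding.
At p = 901: qd = 14970 - 8·901 = 7762 and qs = 4·901 - 1830 = 1774.
Consumer surplus without the control is ½ · (1871.25 - 1400) · 3770 = 888306.25.
With the ceiling, 1774 units are sold at 901 (assume they go to the highest-value buyers). The demand price at q = 1774 is 1649.5, so CS = ½ · [(1871.25 - 901) + (1649.5 - 901)] · 1774 = 1524531.25.
Change in consumer surplus = 1524531.25 - 888306.25 = 636225.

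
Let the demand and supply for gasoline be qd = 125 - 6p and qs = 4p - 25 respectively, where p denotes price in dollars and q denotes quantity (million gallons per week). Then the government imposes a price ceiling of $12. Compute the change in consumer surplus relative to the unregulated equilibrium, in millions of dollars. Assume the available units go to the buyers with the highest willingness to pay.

Without the control the market clears where 125 - 6p = 4p - 25, i.e. p* = 15 and q* = 35.
Since 12 < 15, the ceiling is binding.
At p = 12: qd = 125 - 6·12 = 53 and qs = 4·12 - 25 = 23.
Consumer surplus without the control is ½ · (125/6 - 15) · 35 = 1225/12.
With the ceiling, 23 units are sold at 12 (assume they go to the highest-value buyers). The demand price at q = 23 is 17, so CS = ½ · [(125/6 - 12) + (17 - 12)] · 23 = 1909/12.
Change in consumer surplus = 1909/12 - 1225/12 = 57.

57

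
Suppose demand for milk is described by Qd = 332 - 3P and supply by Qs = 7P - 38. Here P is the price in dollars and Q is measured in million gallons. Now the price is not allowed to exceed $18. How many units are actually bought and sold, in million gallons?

88

Without the control the market clears where 332 - 3P = 7P - 38, i.e. P* = 37 and Q* = 221.
The ceiling of 18 is below the equilibrium price 37, so it binds.
At P = 18: Qd = 332 - 3·18 = 278 and Qs = 7·18 - 38 = 88.
The quantity actually transacted is the short side, supply: 88.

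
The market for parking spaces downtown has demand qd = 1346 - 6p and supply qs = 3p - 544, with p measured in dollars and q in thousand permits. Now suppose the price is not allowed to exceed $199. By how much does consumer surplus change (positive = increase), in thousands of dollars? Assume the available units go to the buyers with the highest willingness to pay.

Without the control the market clears where 1346 - 6p = 3p - 544, i.e. p* = 210 and q* = 86.
Because the ceiling (199) lies below the market-clearing price, it is binding.
At p = 199: qd = 1346 - 6·199 = 152 and qs = 3·199 - 544 = 53.
Consumer surplus without the control is ½ · (673/3 - 210) · 86 = 1849/3.
With the ceiling, 53 units are sold at 199 (assume they go to the highest-value buyers). The demand price at q = 53 is 215.5, so CS = ½ · [(673/3 - 199) + (215.5 - 199)] · 53 = 13303/12.
Change in consumer surplus = 13303/12 - 1849/3 = 492.25.

492.25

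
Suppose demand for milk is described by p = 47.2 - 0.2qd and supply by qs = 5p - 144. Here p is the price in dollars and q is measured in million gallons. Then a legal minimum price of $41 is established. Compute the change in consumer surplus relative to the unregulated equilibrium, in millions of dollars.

-115.5

Rearranging demand gives qd = 236 - 5p. Without the control the market clears where 236 - 5p = 5p - 144, i.e. p* = 38 and q* = 46.
Because the floor (41) lies above the market-clearing price, it is binding.
At p = 41: qd = 236 - 5·41 = 31 and qs = 5·41 - 144 = 61.
Consumer surplus without the control is ½ · (47.2 - 38) · 46 = 211.6.
With the floor, consumers buy 31 units at 41, so CS = ½ · (47.2 - 41) · 31 = 96.1.
Change in consumer surplus = 96.1 - 211.6 = -115.5.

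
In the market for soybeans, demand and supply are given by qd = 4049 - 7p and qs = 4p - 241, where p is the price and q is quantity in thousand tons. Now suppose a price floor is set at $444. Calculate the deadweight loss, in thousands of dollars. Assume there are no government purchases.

28066.5

Without the control the market clears where 4049 - 7p = 4p - 241, i.e. p* = 390 and q* = 1319.
Because the floor (444) lies above the market-clearing price, it is binding.
At p = 444: qd = 4049 - 7·444 = 941 and qs = 4·444 - 241 = 1535.
Quantity traded falls to 941. At q = 941 the demand price is (4049 - 941)/7 = 444 and the supply price is (241 + 941)/4 = 295.5.
Deadweight loss = ½ · (444 - 295.5) · (1319 - 941) = ½ · 148.5 · 378 = 28066.5.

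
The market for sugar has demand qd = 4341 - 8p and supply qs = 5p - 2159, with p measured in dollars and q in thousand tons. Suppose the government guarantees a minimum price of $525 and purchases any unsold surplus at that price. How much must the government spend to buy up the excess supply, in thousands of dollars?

In a free market, 4341 - 8p = 5p - 2159 gives the equilibrium p* = 500, q* = 341.
Because the floor (525) lies above the market-clearing price, it is binding.
At p = 525: qd = 4341 - 8·525 = 141 and qs = 5·525 - 2159 = 466.
Surplus = qs - qd = 325.
Government expenditure = surplus × support price = 325 × 525 = 170625.

170625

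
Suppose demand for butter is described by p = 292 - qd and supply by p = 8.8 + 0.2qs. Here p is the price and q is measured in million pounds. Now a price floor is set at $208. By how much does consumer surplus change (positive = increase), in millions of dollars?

Rearranging demand gives qd = 292 - p; rearranging supply gives qs = 5p - 44. Setting quantity demanded equal to quantity supplied, 292 - p = 5p - 44, gives p* = 56 and q* = 236.
Because the floor (208) lies above the market-clearing price, it is binding.
At p = 208: qd = 292 - 208 = 84 and qs = 5·208 - 44 = 996.
Consumer surplus without the control is ½ · (292 - 56) · 236 = 27848.
With the floor, consumers buy 84 units at 208, so CS = ½ · (292 - 208) · 84 = 3528.
Change in consumer surplus = 3528 - 27848 = -24320.

-24320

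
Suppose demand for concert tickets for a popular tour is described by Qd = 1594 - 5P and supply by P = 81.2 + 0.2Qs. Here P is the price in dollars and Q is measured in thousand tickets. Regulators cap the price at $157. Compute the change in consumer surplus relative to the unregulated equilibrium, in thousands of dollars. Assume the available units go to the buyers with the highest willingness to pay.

Rearranging supply gives Qs = 5P - 406. In a free market, 1594 - 5P = 5P - 406 gives the equilibrium P* = 200, Q* = 594.
Since 157 < 200, the ceiling is binding.
At P = 157: Qd = 1594 - 5·157 = 809 and Qs = 5·157 - 406 = 379.
Consumer surplus without the control is ½ · (318.8 - 200) · 594 = 35283.6.
With the ceiling, 379 units are sold at 157 (assume they go to the highest-value buyers). The demand price at Q = 379 is 243, so CS = ½ · [(318.8 - 157) + (243 - 157)] · 379 = 46958.1.
Change in consumer surplus = 46958.1 - 35283.6 = 11674.5.

11674.5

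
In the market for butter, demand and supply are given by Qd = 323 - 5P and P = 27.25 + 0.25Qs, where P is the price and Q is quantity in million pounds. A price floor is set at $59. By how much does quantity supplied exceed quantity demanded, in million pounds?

Rearranging supply gives Qs = 4P - 109. In a free market, 323 - 5P = 4P - 109 gives the equilibrium P* = 48, Q* = 83.
Since 59 > 48, the floor is binding.
At P = 59: Qd = 323 - 5·59 = 28 and Qs = 4·59 - 109 = 127.
Surplus = Qs - Qd = 127 - 28 = 99.

99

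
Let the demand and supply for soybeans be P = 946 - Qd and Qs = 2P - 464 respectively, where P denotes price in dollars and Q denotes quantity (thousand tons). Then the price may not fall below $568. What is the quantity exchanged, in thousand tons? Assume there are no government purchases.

Rearranging demand gives Qd = 946 - P. Equilibrium: 946 - P = 2P - 464, so 1410 = 3P and P* = 470, Q* = 476.
Because the floor (568) lies above the market-clearing price, it is binding.
At P = 568: Qd = 946 - 568 = 378 and Qs = 2·568 - 464 = 672.
The quantity actually transacted is the short side, demand: 378.

378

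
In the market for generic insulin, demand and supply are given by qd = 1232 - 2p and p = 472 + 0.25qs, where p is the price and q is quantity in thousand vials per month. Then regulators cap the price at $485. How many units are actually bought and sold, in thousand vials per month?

52

Rearranging supply gives qs = 4p - 1888. Setting quantity demanded equal to quantity supplied, 1232 - 2p = 4p - 1888, gives p* = 520 and q* = 192.
Since 485 < 520, the ceiling is binding.
At p = 485: qd = 1232 - 2·485 = 262 and qs = 4·485 - 1888 = 52.
The quantity actually transacted is the short side, supply: 52.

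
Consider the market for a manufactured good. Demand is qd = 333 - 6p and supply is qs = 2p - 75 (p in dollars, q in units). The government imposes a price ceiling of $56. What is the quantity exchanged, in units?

27

In a free market, 333 - 6p = 2p - 75 gives the equilibrium p* = 51, q* = 27.
Since 56 is above p* = 51, the ceiling does not bind and the free-market outcome prevails.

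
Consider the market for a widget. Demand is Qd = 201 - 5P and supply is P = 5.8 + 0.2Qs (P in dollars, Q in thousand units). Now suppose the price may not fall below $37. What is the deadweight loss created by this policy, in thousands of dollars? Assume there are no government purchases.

Rearranging supply gives Qs = 5P - 29. Setting quantity demanded equal to quantity supplied, 201 - 5P = 5P - 29, gives P* = 23 and Q* = 86.
Because the floor (37) lies above the market-clearing price, it is binding.
At P = 37: Qd = 201 - 5·37 = 16 and Qs = 5·37 - 29 = 156.
Quantity traded falls to 16. At Q = 16 the demand price is (201 - 16)/5 = 37 and the supply price is (29 + 16)/5 = 9.
Deadweight loss = ½ · (37 - 9) · (86 - 16) = ½ · 28 · 70 = 980.

980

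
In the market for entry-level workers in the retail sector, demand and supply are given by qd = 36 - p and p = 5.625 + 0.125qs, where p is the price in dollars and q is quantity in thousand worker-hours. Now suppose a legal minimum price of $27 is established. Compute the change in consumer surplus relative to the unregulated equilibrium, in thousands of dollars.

Rearranging supply gives qs = 8p - 45. In a free market, 36 - p = 8p - 45 gives the equilibrium p* = 9, q* = 27.
Since 27 > 9, the floor is binding.
At p = 27: qd = 36 - 27 = 9 and qs = 8·27 - 45 = 171.
Consumer surplus without the control is ½ · (36 - 9) · 27 = 364.5.
With the floor, consumers buy 9 units at 27, so CS = ½ · (36 - 27) · 9 = 40.5.
Change in consumer surplus = 40.5 - 364.5 = -324.

-324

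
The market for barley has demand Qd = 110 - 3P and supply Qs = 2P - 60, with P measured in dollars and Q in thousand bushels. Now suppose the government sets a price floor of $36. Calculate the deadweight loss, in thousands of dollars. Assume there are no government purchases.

In a free market, 110 - 3P = 2P - 60 gives the equilibrium P* = 34, Q* = 8.
The floor of 36 is above the equilibrium price 34, so it binds.
At P = 36: Qd = 110 - 3·36 = 2 and Qs = 2·36 - 60 = 12.
Quantity traded falls to 2. At Q = 2 the demand price is (110 - 2)/3 = 36 and the supply price is (60 + 2)/2 = 31.
Deadweight loss = ½ · (36 - 31) · (8 - 2) = ½ · 5 · 6 = 15.

15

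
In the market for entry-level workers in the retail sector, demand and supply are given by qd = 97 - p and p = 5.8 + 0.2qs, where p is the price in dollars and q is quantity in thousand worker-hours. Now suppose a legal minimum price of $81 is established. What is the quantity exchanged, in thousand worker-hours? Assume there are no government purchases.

Rearranging supply gives qs = 5p - 29. Equilibrium: 97 - p = 5p - 29, so 126 = 6p and p* = 21, q* = 76.
Since 81 > 21, the floor is binding.
At p = 81: qd = 97 - 81 = 16 and qs = 5·81 - 29 = 376.
The quantity actually transacted is the short side, demand: 16.

16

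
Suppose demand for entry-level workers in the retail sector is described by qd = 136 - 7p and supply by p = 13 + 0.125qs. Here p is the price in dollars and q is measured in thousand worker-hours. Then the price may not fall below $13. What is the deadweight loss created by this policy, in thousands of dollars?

Rearranging supply gives qs = 8p - 104. Equilibrium: 136 - 7p = 8p - 104, so 240 = 15p and p* = 16, q* = 24.
Since 13 is below p* = 16, the floor does not bind and the free-market outcome prevails.
Since the control does not bind, no trades are prevented and deadweight loss is zero.

0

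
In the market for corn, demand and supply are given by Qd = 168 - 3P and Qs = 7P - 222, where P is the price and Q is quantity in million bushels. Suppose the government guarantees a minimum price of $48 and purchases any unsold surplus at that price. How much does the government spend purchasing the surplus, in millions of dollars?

4320

Setting quantity demanded equal to quantity supplied, 168 - 3P = 7P - 222, gives P* = 39 and Q* = 51.
Because the floor (48) lies above the market-clearing price, it is binding.
At P = 48: Qd = 168 - 3·48 = 24 and Qs = 7·48 - 222 = 114.
Surplus = Qs - Qd = 90.
Government expenditure = surplus × support price = 90 × 48 = 4320.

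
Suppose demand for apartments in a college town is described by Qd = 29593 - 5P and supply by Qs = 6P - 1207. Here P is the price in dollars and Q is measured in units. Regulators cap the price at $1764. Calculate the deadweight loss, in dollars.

7083753.6

Without the control the market clears where 29593 - 5P = 6P - 1207, i.e. P* = 2800 and Q* = 15593.
Since 1764 < 2800, the ceiling is binding.
At P = 1764: Qd = 29593 - 5·1764 = 20773 and Qs = 6·1764 - 1207 = 9377.
Quantity traded falls to 9377. At Q = 9377 the demand price is (29593 - 9377)/5 = 4043.2 and the supply price is (1207 + 9377)/6 = 1764.
Deadweight loss = ½ · (4043.2 - 1764) · (15593 - 9377) = ½ · 2279.2 · 6216 = 7083753.6.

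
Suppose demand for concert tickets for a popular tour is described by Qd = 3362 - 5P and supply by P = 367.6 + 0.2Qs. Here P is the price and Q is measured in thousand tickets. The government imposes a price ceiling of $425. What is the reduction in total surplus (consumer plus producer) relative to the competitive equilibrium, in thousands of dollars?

Rearranging supply gives Qs = 5P - 1838. Equilibrium: 3362 - 5P = 5P - 1838, so 5200 = 10P and P* = 520, Q* = 762.
The ceiling of 425 is below the equilibrium price 520, so it binds.
At P = 425: Qd = 3362 - 5·425 = 1237 and Qs = 5·425 - 1838 = 287.
Quantity traded falls to 287. At Q = 287 the demand price is (3362 - 287)/5 = 615 and the supply price is (1838 + 287)/5 = 425.
Deadweight loss = ½ · (615 - 425) · (762 - 287) = ½ · 190 · 475 = 45125.

45125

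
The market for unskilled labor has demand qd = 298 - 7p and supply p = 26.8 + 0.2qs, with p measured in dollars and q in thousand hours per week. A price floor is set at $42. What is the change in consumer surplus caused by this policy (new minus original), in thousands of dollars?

Rearranging supply gives qs = 5p - 134. Equilibrium: 298 - 7p = 5p - 134, so 432 = 12p and p* = 36, q* = 46.
Because the floor (42) lies above the market-clearing price, it is binding.
At p = 42: qd = 298 - 7·42 = 4 and qs = 5·42 - 134 = 76.
Consumer surplus without the control is ½ · (298/7 - 36) · 46 = 1058/7.
With the floor, consumers buy 4 units at 42, so CS = ½ · (298/7 - 42) · 4 = 8/7.
Change in consumer surplus = 8/7 - 1058/7 = -150.

-150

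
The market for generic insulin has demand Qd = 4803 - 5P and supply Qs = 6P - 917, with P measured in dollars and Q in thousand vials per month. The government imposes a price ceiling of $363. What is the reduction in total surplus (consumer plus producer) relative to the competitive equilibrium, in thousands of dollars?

162683.4

Setting quantity demanded equal to quantity supplied, 4803 - 5P = 6P - 917, gives P* = 520 and Q* = 2203.
Because the ceiling (363) lies below the market-clearing price, it is binding.
At P = 363: Qd = 4803 - 5·363 = 2988 and Qs = 6·363 - 917 = 1261.
Quantity traded falls to 1261. At Q = 1261 the demand price is (4803 - 1261)/5 = 708.4 and the supply price is (917 + 1261)/6 = 363.
Deadweight loss = ½ · (708.4 - 363) · (2203 - 1261) = ½ · 345.4 · 942 = 162683.4.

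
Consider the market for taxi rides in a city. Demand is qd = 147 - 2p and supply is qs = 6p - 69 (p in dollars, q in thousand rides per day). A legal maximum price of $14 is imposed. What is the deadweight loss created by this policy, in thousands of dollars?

2028

In a free market, 147 - 2p = 6p - 69 gives the equilibrium p* = 27, q* = 93.
Since 14 < 27, the ceiling is binding.
At p = 14: qd = 147 - 2·14 = 119 and qs = 6·14 - 69 = 15.
Quantity traded falls to 15. At q = 15 the demand price is (147 - 15)/2 = 66 and the supply price is (69 + 15)/6 = 14.
Deadweight loss = ½ · (66 - 14) · (93 - 15) = ½ · 52 · 78 = 2028.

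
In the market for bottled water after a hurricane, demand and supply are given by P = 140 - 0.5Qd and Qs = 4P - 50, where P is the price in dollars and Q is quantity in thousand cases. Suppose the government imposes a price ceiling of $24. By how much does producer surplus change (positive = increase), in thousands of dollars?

Rearranging demand gives Qd = 280 - 2P. Equilibrium: 280 - 2P = 4P - 50, so 330 = 6P and P* = 55, Q* = 170.
Since 24 < 55, the ceiling is binding.
At P = 24: Qd = 280 - 2·24 = 232 and Qs = 4·24 - 50 = 46.
Producer surplus without the control is ½ · (55 - 12.5) · 170 = 3612.5.
With the ceiling, producers sell 46 units at 24, so PS = ½ · (24 - 12.5) · 46 = 264.5.
Change in producer surplus = 264.5 - 3612.5 = -3348.

-3348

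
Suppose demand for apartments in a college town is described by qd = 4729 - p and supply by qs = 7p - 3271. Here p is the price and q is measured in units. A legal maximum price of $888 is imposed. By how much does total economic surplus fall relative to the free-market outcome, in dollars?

351232

Equilibrium: 4729 - p = 7p - 3271, so 8000 = 8p and p* = 1000, q* = 3729.
The ceiling of 888 is below the equilibrium price 1000, so it binds.
At p = 888: qd = 4729 - 888 = 3841 and qs = 7·888 - 3271 = 2945.
Quantity traded falls to 2945. At q = 2945 the demand price is 4729 - 2945 = 1784 and the supply price is (3271 + 2945)/7 = 888.
Deadweight loss = ½ · (1784 - 888) · (3729 - 2945) = ½ · 896 · 784 = 351232.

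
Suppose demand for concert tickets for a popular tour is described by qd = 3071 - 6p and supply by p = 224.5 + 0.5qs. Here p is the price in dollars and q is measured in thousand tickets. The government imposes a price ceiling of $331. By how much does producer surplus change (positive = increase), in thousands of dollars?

-35098

Rearranging supply gives qs = 2p - 449. Without the control the market clears where 3071 - 6p = 2p - 449, i.e. p* = 440 and q* = 431.
Because the ceiling (331) lies below the market-clearing price, it is binding.
At p = 331: qd = 3071 - 6·331 = 1085 and qs = 2·331 - 449 = 213.
Producer surplus without the control is ½ · (440 - 224.5) · 431 = 46440.25.
With the ceiling, producers sell 213 units at 331, so PS = ½ · (331 - 224.5) · 213 = 11342.25.
Change in producer surplus = 11342.25 - 46440.25 = -35098.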